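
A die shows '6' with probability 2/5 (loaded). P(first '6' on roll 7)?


Geometric: P(X=7) = (1-p)^(k-1)×p = (3/5)^6×2/5 = 1458/78125

P(X=7) = 1458/78125 ≈ 1.87%


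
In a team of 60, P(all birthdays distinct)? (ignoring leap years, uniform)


P(all different) = Π(365-i)/365 for i=0..59
= (365/365)×(364/365)×...×(306/365)
= 0.005877

P ≈ 0.0059 ≈ 0.59%


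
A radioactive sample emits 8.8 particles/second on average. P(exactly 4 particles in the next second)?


Poisson(λ=8.8): P(X=4) = e^(-λ)×λ^k/k!
= e^(-8.8) × 8.8^4 / 4!
≈ 0.0001507330751 × 5996.9536 / 24 ≈ 0.037664

P(X=4) ≈ 0.037664 ≈ 3.77%


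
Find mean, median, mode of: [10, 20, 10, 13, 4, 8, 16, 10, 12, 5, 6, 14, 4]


Sorted: [4, 4, 5, 6, 8, 10, 10, 10, 12, 13, 14, 16, 20]
Mean = 132/13
Median = 10
Freq: {10: 3, 20: 1, 13: 1, 4: 2, 8: 1, 16: 1, 12: 1, 5: 1, 6: 1, 14: 1}
Mode: [10]

Mean=132/13, Median=10, Mode=10


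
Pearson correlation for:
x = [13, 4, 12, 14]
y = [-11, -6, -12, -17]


n=4, Σx=43, Σy=-46, Σxy=-549, Σx²=525, Σy²=590
r = (4×(-549) - 43×(-46))/√((4×525 - 43²)(4×590 - (-46)²))
= -218/√(251×244) = -218/√61244 ≈ -218/247.4753 ≈ -0.8809

r ≈ -0.8809


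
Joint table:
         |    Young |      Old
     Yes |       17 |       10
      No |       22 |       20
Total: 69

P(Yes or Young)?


P(Yes∨Young) = P(Yes) + P(Young) - P(Yes∧Young)
= (27 + 39 - 17)/69 = 49/69

P = 49/69 ≈ 71.01%


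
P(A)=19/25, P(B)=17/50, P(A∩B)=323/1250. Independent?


P(A)×P(B) = 323/1250
P(A∩B) = 323/1250
Equal ✓ → Independent

Yes, independent


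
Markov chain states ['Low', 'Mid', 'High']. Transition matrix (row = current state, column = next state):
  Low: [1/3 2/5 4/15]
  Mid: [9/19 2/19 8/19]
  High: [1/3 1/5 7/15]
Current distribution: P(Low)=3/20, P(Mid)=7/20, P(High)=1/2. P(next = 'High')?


P(next=High) = Σᵢ P(now=i)×P(i→High)
= 3/20×4/15 + 7/20×8/19 + 1/2×7/15
= 1/25 + 14/95 + 7/30 = 1199/2850

P = 1199/2850 ≈ 0.4207


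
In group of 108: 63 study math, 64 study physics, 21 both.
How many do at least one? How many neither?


|A∪B| = 63+64-21 = 106
Neither = 108-106 = 2

At least one: 106; Neither: 2


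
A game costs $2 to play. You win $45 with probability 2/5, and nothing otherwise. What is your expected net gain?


E[gain] = (45-2)×2/5 + (-2)×3/5
= 86/5 - 6/5 = 16

Expected net gain = $16 ≈ $16.00


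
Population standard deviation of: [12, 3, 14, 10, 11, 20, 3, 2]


Mean = 75/8
  (12-75/8)²=441/64
  (3-75/8)²=2601/64
  (14-75/8)²=1369/64
  (10-75/8)²=25/64
  (11-75/8)²=169/64
  (20-75/8)²=7225/64
  (3-75/8)²=2601/64
  (2-75/8)²=3481/64
Σ(x-μ)² = 2239/8
σ² = (2239/8)/8 = 2239/64

σ = √(2239/64) ≈ 5.9148


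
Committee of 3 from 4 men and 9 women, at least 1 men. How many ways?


Count by #men:
  1M,2W: C(4,1)×C(9,2)=144
  2M,1W: C(4,2)×C(9,1)=54
  3M,0W: C(4,3)×C(9,0)=4
Total = 202

202


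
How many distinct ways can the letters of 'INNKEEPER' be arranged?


Letters: 9, freq: {'I': 1, 'N': 2, 'K': 1, 'E': 3, 'P': 1, 'R': 1}
9!/(1!×2!×1!×3!×1!×1!) = 362880/12 = 30240

30240


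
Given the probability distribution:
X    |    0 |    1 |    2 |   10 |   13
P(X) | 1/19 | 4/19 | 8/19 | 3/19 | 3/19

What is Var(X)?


E[X] = 89/19
E[X²] = 843/19
Var(X) = E[X²] - (E[X])² = 843/19 - 7921/361 = 8096/361

Var(X) = 8096/361 ≈ 22.4266


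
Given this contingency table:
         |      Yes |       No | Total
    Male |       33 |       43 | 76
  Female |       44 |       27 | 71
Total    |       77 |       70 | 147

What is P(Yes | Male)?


P(Yes | Male) = 33/(33+43) = 33/76

P(Yes|Male) = 33/76 ≈ 43.42%


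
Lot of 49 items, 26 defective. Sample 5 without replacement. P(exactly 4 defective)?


Hypergeometric: C(26,4)×C(23,1)/C(49,5)
= 14950×23/1906884 = 7475/41454

P(X=4) = 7475/41454 ≈ 18.03%


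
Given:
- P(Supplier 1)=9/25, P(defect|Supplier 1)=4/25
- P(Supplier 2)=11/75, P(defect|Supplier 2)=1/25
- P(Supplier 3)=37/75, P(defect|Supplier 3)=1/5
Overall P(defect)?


P(B) = Σ P(B|Aᵢ)×P(Aᵢ)
  4/25×9/25 = 36/625
  1/25×11/75 = 11/1875
  1/5×37/75 = 37/375
Sum = 304/1875

P(defect) = 304/1875 ≈ 16.21%


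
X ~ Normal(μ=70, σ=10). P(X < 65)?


z = (65-70)/10 = -0.5
P(Z < -0.5) = 0.3085

P(X < 65) ≈ 0.3085


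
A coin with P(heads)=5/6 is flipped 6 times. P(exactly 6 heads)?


Binomial: P(X=6) = C(6,6)×p^6×(1-p)^0
= 1 × 15625/46656 × 1 = 15625/46656

P(X=6) = 15625/46656 ≈ 33.49%


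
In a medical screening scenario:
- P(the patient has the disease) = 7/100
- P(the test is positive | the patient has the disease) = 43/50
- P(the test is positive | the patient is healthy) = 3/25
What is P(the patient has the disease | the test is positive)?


Using Bayes' theorem:
P(A|B) = P(B|A)·P(A) / P(B)

P(the test is positive) = 43/50 × 7/100 + 3/25 × 93/100
= 301/5000 + 279/2500 = 859/5000

P(the patient has the disease|the test is positive) = (301/5000) / (859/5000) = 301/859

P(the patient has the disease|the test is positive) = 301/859 ≈ 35.04%


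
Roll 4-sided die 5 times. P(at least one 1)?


P(no 1)^5 = (3/4)^5 = 243/1024
P(≥1) = 1 - 243/1024 = 781/1024

P = 781/1024 ≈ 76.27%


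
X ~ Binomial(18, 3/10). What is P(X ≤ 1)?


P(X ≤ 1) = Σ P(X=i) for i=0..1
P(X=0) = 1628413597910449/1000000000000000000
P(X=1) = 6281023877654589/500000000000000000
Sum = 14190461353219627/1000000000000000000

P(X ≤ 1) = 14190461353219627/1000000000000000000 ≈ 1.42%


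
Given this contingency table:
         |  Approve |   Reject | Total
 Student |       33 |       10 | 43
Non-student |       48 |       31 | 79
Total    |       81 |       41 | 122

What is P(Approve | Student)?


P(Approve | Student) = 33/(33+10) = 33/43

P(Approve|Student) = 33/43 ≈ 76.74%


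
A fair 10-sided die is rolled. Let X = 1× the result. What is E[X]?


E[die] = (1+10)/2 = 11/2
E[X] = 1 × 11/2 = 11/2

E[X] = 11/2


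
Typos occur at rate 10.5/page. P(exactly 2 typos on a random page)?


Poisson(λ=10.5): P(X=2) = e^(-λ)×λ^k/k!
= e^(-10.5) × 10.5^2 / 2!
≈ 2.753644935e-05 × 110.25 / 2 ≈ 0.001518

P(X=2) ≈ 0.001518 ≈ 0.15%


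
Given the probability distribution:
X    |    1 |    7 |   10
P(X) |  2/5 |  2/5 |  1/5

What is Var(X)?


E[X] = 26/5
E[X²] = 40
Var(X) = E[X²] - (E[X])² = 40 - 676/25 = 324/25

Var(X) = 324/25 ≈ 12.9600


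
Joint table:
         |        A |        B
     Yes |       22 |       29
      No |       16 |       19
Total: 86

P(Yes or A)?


P(Yes∨A) = P(Yes) + P(A) - P(Yes∧A)
= (51 + 38 - 22)/86 = 67/86

P = 67/86 ≈ 77.91%


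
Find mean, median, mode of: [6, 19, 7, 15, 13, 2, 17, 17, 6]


Sorted: [2, 6, 6, 7, 13, 15, 17, 17, 19]
Mean = 102/9 = 34/3
Median = 13
Freq: {6: 2, 19: 1, 7: 1, 15: 1, 13: 1, 2: 1, 17: 2}
Mode: [6, 17]

Mean=34/3, Median=13, Mode=[6, 17]


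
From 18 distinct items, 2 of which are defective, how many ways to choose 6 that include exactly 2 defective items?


Choose 2 of the 2 defective items and 4 of the other 16 items:
C(2,2)×C(16,4) = 1×1820 = 1820

1820


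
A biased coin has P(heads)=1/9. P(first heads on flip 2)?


Geometric: P(X=2) = (1-p)^(k-1)×p = (8/9)^1×1/9 = 8/81

P(X=2) = 8/81 ≈ 9.88%


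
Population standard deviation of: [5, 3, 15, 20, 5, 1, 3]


Mean = 52/7
  (5-52/7)²=289/49
  (3-52/7)²=961/49
  (15-52/7)²=2809/49
  (20-52/7)²=7744/49
  (5-52/7)²=289/49
  (1-52/7)²=2025/49
  (3-52/7)²=961/49
Σ(x-μ)² = 2154/7
σ² = (2154/7)/7 = 2154/49

σ = √(2154/49) ≈ 6.6302


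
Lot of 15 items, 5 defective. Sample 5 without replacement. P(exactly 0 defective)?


Hypergeometric: C(5,0)×C(10,5)/C(15,5)
= 1×252/3003 = 12/143

P(X=0) = 12/143 ≈ 8.39%


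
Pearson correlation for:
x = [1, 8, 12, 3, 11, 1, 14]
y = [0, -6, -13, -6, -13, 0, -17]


n=7, Σx=50, Σy=-55, Σxy=-603, Σx²=536, Σy²=699
r = (7×(-603) - 50×(-55))/√((7×536 - 50²)(7×699 - (-55)²))
= -1471/√(1252×1868) = -1471/√2338736 ≈ -1471/1529.2926 ≈ -0.9619

r ≈ -0.9619


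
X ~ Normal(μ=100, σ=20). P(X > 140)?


z = (140-100)/20 = 2.0
P(X > 140) = 1 - P(Z ≤ 2.0) = 1 - 0.9772 = 0.0228

P(X > 140) ≈ 0.0228


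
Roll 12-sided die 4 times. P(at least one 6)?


P(no 6)^4 = (11/12)^4 = 14641/20736
P(≥1) = 1 - 14641/20736 = 6095/20736

P = 6095/20736 ≈ 29.39%


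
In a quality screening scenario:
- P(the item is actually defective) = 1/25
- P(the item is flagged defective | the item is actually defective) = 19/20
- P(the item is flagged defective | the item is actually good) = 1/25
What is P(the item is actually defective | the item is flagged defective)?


Using Bayes' theorem:
P(A|B) = P(B|A)·P(A) / P(B)

P(the item is flagged defective) = 19/20 × 1/25 + 1/25 × 24/25
= 19/500 + 24/625 = 191/2500

P(the item is actually defective|the item is flagged defective) = (19/500) / (191/2500) = 95/191

P(the item is actually defective|the item is flagged defective) = 95/191 ≈ 49.74%


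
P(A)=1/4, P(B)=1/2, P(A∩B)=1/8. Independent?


P(A)×P(B) = 1/8
P(A∩B) = 1/8
Equal ✓ → Independent

Yes, independent


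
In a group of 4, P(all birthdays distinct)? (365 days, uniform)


P(all different) = Π(365-i)/365 for i=0..3
= (365/365)×(364/365)×...×(362/365)
= 0.983644

P ≈ 0.9836 ≈ 98.36%


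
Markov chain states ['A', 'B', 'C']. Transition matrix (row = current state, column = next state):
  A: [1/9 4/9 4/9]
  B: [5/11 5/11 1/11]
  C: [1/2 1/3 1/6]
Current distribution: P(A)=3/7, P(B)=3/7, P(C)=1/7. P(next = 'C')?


P(next=C) = Σᵢ P(now=i)×P(i→C)
= 3/7×4/9 + 3/7×1/11 + 1/7×1/6
= 4/21 + 3/77 + 1/42 = 39/154

P = 39/154 ≈ 0.2532


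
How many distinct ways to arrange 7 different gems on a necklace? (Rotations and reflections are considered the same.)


Free circular arrangements: rotations and reflections both identified.
(n-1)!/2 = 6!/2 = 720/2 = 360

360


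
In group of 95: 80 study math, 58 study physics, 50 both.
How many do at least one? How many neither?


|A∪B| = 80+58-50 = 88
Neither = 95-88 = 7

At least one: 88; Neither: 7


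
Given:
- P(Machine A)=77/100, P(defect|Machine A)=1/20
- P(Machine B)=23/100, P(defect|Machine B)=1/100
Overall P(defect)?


P(B) = Σ P(B|Aᵢ)×P(Aᵢ)
  1/20×77/100 = 77/2000
  1/100×23/100 = 23/10000
Sum = 51/1250

P(defect) = 51/1250 ≈ 4.08%


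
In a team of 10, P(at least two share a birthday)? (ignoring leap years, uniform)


P(all different) = Π(365-i)/365 for i=0..9
= 0.883052
P(match) = 1 - 0.883052 = 0.116948

P ≈ 0.1169 ≈ 11.69%


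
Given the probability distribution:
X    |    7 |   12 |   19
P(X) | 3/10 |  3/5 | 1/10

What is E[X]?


E[X] = Σ x·P(X=x)
= (7)×(3/10) + (12)×(3/5) + (19)×(1/10)
= 56/5

E[X] = 56/5


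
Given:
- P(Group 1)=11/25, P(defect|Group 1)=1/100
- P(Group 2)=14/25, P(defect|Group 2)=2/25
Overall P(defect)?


P(B) = Σ P(B|Aᵢ)×P(Aᵢ)
  1/100×11/25 = 11/2500
  2/25×14/25 = 28/625
Sum = 123/2500

P(defect) = 123/2500 ≈ 4.92%


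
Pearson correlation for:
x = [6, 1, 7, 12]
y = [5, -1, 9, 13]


n=4, Σx=26, Σy=26, Σxy=248, Σx²=230, Σy²=276
r = (4×248 - 26×26)/√((4×230 - 26²)(4×276 - 26²))
= 316/√(244×428) = 316/√104432 ≈ 316/323.1594 ≈ 0.9778

r ≈ 0.9778


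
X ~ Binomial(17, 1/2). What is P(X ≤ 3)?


P(X ≤ 3) = Σ P(X=i) for i=0..3
P(X=0) = 1/131072
P(X=1) = 17/131072
P(X=2) = 17/16384
P(X=3) = 85/16384
Sum = 417/65536

P(X ≤ 3) = 417/65536 ≈ 0.64%


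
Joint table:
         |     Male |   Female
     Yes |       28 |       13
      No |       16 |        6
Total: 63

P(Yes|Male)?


P(Yes|Male) = 28/(28+16) = 28/44 = 7/11

P = 7/11 ≈ 63.64%


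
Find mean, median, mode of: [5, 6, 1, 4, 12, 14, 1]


Sorted: [1, 1, 4, 5, 6, 12, 14]
Mean = 43/7
Median = 5
Freq: {5: 1, 6: 1, 1: 2, 4: 1, 12: 1, 14: 1}
Mode: [1]

Mean=43/7, Median=5, Mode=1


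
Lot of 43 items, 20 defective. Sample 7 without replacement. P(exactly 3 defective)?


Hypergeometric: C(20,3)×C(23,4)/C(43,7)
= 1140×8855/32224114 = 265650/848003

P(X=3) = 265650/848003 ≈ 31.33%


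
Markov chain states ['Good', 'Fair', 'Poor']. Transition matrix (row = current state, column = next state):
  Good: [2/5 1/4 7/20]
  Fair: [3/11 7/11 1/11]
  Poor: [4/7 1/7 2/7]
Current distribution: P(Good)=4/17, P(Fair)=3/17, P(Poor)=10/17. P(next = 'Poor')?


P(next=Poor) = Σᵢ P(now=i)×P(i→Poor)
= 4/17×7/20 + 3/17×1/11 + 10/17×2/7
= 7/85 + 3/187 + 20/119 = 1744/6545

P = 1744/6545 ≈ 0.2665


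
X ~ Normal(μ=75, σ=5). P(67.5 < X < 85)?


z₁=(67.5-75)/5=-1.5, z₂=(85-75)/5=2.0
P = Φ(2.0) - Φ(-1.5) = 0.977250 - 0.066807 = 0.910443 ≈ 0.9104

P(67.5 < X < 85) ≈ 0.9104


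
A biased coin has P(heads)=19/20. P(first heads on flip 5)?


Geometric: P(X=5) = (1-p)^(k-1)×p = (1/20)^4×19/20 = 19/3200000

P(X=5) = 19/3200000 ≈ 0.00%


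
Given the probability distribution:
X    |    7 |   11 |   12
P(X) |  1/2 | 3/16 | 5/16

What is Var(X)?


E[X] = 149/16
E[X²] = 1475/16
Var(X) = E[X²] - (E[X])² = 1475/16 - 22201/256 = 1399/256

Var(X) = 1399/256 ≈ 5.4648


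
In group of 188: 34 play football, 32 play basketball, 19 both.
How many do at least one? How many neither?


|A∪B| = 34+32-19 = 47
Neither = 188-47 = 141

At least one: 47; Neither: 141


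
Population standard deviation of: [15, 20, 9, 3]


Mean = 47/4
  (15-47/4)²=169/16
  (20-47/4)²=1089/16
  (9-47/4)²=121/16
  (3-47/4)²=1225/16
Σ(x-μ)² = 651/4
σ² = (651/4)/4 = 651/16

σ = √(651/16) ≈ 6.3787


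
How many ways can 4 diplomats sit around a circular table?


Circular arrangements of 4 distinct objects: fix one position to break rotational symmetry.
(n-1)! = 3! = 6

6


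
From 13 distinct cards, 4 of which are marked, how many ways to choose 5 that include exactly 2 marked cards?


Choose 2 of the 4 marked cards and 3 of the other 9 cards:
C(4,2)×C(9,3) = 6×84 = 504

504


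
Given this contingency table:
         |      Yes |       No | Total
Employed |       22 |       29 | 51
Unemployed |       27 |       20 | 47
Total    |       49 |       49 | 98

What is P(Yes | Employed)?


P(Yes | Employed) = 22/(22+29) = 22/51

P(Yes|Employed) = 22/51 ≈ 43.14%


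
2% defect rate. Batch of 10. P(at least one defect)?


P(all good) = (49/50)^10 = 79792266297612001/97656250000000000
P(≥1 defect) = 17863983702387999/97656250000000000

P = 17863983702387999/97656250000000000 ≈ 18.29%


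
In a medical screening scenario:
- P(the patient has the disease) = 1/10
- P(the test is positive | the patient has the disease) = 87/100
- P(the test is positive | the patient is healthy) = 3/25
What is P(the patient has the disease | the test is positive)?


Using Bayes' theorem:
P(A|B) = P(B|A)·P(A) / P(B)

P(the test is positive) = 87/100 × 1/10 + 3/25 × 9/10
= 87/1000 + 27/250 = 39/200

P(the patient has the disease|the test is positive) = (87/1000) / (39/200) = 29/65

P(the patient has the disease|the test is positive) = 29/65 ≈ 44.62%


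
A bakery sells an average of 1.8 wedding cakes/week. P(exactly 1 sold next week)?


Poisson(λ=1.8): P(X=1) = e^(-λ)×λ^k/k!
= e^(-1.8) × 1.8^1 / 1!
≈ 0.1652988882 × 1.8 / 1 ≈ 0.297538

P(X=1) ≈ 0.297538 ≈ 29.75%


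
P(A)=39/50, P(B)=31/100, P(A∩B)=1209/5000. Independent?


P(A)×P(B) = 1209/5000
P(A∩B) = 1209/5000
Equal ✓ → Independent

Yes, independent


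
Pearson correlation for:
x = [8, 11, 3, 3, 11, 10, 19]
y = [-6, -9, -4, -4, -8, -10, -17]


n=7, Σx=65, Σy=-58, Σxy=-682, Σx²=785, Σy²=602
r = (7×(-682) - 65×(-58))/√((7×785 - 65²)(7×602 - (-58)²))
= -1004/√(1270×850) = -1004/√1079500 ≈ -1004/1038.9899 ≈ -0.9663

r ≈ -0.9663


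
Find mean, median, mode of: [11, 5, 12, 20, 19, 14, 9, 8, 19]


Sorted: [5, 8, 9, 11, 12, 14, 19, 19, 20]
Mean = 117/9 = 13
Median = 12
Freq: {11: 1, 5: 1, 12: 1, 20: 1, 19: 2, 14: 1, 9: 1, 8: 1}
Mode: [19]

Mean=13, Median=12, Mode=19


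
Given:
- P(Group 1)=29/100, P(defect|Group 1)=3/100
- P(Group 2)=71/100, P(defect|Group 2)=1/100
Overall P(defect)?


P(B) = Σ P(B|Aᵢ)×P(Aᵢ)
  3/100×29/100 = 87/10000
  1/100×71/100 = 71/10000
Sum = 79/5000

P(defect) = 79/5000 ≈ 1.58%


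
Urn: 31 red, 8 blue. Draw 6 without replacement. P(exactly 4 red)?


Hypergeometric: C(31,4)×C(8,2)/C(39,6)
= 31465×28/3262623 = 125860/466089

P(X=4) = 125860/466089 ≈ 27.00%


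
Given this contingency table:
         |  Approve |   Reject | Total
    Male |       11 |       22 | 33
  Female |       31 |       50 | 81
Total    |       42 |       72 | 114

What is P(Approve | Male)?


P(Approve | Male) = 11/(11+22) = 11/33 = 1/3

P(Approve|Male) = 1/3 ≈ 33.33%


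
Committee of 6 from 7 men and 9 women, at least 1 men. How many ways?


Count by #men:
  1M,5W: C(7,1)×C(9,5)=882
  2M,4W: C(7,2)×C(9,4)=2646
  3M,3W: C(7,3)×C(9,3)=2940
  4M,2W: C(7,4)×C(9,2)=1260
  5M,1W: C(7,5)×C(9,1)=189
  6M,0W: C(7,6)×C(9,0)=7
Total = 7924

7924


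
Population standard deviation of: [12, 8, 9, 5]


Mean = 34/4 = 17/2
  (12-17/2)²=49/4
  (8-17/2)²=1/4
  (9-17/2)²=1/4
  (5-17/2)²=49/4
Σ(x-μ)² = 25
σ² = 25/4

σ = √(25/4) ≈ 2.5000


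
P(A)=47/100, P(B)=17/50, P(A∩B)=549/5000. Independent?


P(A)×P(B) = 799/5000
P(A∩B) = 549/5000
Not equal → NOT independent

No, not independent


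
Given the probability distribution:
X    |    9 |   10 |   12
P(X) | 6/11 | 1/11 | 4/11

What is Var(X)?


E[X] = 112/11
E[X²] = 1162/11
Var(X) = E[X²] - (E[X])² = 1162/11 - 12544/121 = 238/121

Var(X) = 238/121 ≈ 1.9669


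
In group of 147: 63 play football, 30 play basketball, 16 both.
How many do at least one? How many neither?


|A∪B| = 63+30-16 = 77
Neither = 147-77 = 70

At least one: 77; Neither: 70


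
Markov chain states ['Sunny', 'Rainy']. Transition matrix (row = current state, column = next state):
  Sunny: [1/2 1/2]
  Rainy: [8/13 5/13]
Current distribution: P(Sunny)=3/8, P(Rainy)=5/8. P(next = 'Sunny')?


P(next=Sunny) = Σᵢ P(now=i)×P(i→Sunny)
= 3/8×1/2 + 5/8×8/13
= 3/16 + 5/13 = 119/208

P = 119/208 ≈ 0.5721


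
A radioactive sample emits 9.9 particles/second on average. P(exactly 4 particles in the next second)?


Poisson(λ=9.9): P(X=4) = e^(-λ)×λ^k/k!
= e^(-9.9) × 9.9^4 / 4!
≈ 5.017468206e-05 × 9605.9601 / 24 ≈ 0.020082

P(X=4) ≈ 0.020082 ≈ 2.01%


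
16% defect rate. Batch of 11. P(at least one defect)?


P(all good) = (21/25)^11 = 350277500542221/2384185791015625
P(≥1 defect) = 2033908290473404/2384185791015625

P = 2033908290473404/2384185791015625 ≈ 85.31%


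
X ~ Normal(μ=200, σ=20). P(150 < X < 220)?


z₁=(150-200)/20=-2.5, z₂=(220-200)/20=1.0
P = Φ(1.0) - Φ(-2.5) = 0.841345 - 0.006210 = 0.835135 ≈ 0.8351

P(150 < X < 220) ≈ 0.8351


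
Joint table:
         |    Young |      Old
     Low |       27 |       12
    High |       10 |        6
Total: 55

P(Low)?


P(Low) = (27+12)/55 = 39/55

P(Low) = 39/55 ≈ 70.91%


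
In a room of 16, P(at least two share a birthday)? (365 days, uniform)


P(all different) = Π(365-i)/365 for i=0..15
= 0.716396
P(match) = 1 - 0.716396 = 0.283604

P ≈ 0.2836 ≈ 28.36%


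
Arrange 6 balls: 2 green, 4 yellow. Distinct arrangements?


6!/(2!×4!) = 15

15


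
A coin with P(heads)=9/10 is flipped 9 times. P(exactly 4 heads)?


Binomial: P(X=4) = C(9,4)×p^4×(1-p)^5
= 126 × 6561/10000 × 1/100000 = 413343/500000000

P(X=4) = 413343/500000000 ≈ 0.08%


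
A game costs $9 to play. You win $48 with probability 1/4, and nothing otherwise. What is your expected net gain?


E[gain] = (48-9)×1/4 + (-9)×3/4
= 39/4 - 27/4 = 3

Expected net gain = $3 ≈ $3.00


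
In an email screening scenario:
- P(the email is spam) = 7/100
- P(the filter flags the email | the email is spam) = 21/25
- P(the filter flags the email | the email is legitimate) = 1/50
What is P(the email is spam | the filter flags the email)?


Using Bayes' theorem:
P(A|B) = P(B|A)·P(A) / P(B)

P(the filter flags the email) = 21/25 × 7/100 + 1/50 × 93/100
= 147/2500 + 93/5000 = 387/5000

P(the email is spam|the filter flags the email) = (147/2500) / (387/5000) = 98/129

P(the email is spam|the filter flags the email) = 98/129 ≈ 75.97%


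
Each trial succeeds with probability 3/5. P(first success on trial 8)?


Geometric: P(X=8) = (1-p)^(k-1)×p = (2/5)^7×3/5 = 384/390625

P(X=8) = 384/390625 ≈ 0.10%


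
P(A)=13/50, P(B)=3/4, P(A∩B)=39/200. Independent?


P(A)×P(B) = 39/200
P(A∩B) = 39/200
Equal ✓ → Independent

Yes, independent


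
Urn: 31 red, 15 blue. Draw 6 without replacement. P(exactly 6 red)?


Hypergeometric: C(31,6)×C(15,0)/C(46,6)
= 736281×1/9366819 = 35061/446039

P(X=6) = 35061/446039 ≈ 7.86%


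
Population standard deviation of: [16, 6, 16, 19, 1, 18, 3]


Mean = 79/7
  (16-79/7)²=1089/49
  (6-79/7)²=1369/49
  (16-79/7)²=1089/49
  (19-79/7)²=2916/49
  (1-79/7)²=5184/49
  (18-79/7)²=2209/49
  (3-79/7)²=3364/49
Σ(x-μ)² = 2460/7
σ² = (2460/7)/7 = 2460/49

σ = √(2460/49) ≈ 7.0855


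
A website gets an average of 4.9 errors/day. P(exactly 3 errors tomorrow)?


Poisson(λ=4.9): P(X=3) = e^(-λ)×λ^k/k!
= e^(-4.9) × 4.9^3 / 3!
≈ 0.007446583071 × 117.649 / 6 ≈ 0.146014

P(X=3) ≈ 0.146014 ≈ 14.60%


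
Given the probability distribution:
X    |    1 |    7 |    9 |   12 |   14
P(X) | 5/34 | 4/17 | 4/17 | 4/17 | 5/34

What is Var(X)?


E[X] = 299/34
E[X²] = 3177/34
Var(X) = E[X²] - (E[X])² = 3177/34 - 89401/1156 = 18617/1156

Var(X) = 18617/1156 ≈ 16.1047


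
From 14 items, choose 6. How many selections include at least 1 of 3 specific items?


Complement: C(14,6) - C(11,6) = 3003 - 462 = 2541

2541


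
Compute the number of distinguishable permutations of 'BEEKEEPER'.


Letters: 9, freq: {'B': 1, 'E': 5, 'K': 1, 'P': 1, 'R': 1}
9!/(1!×5!×1!×1!×1!) = 362880/120 = 3024

3024


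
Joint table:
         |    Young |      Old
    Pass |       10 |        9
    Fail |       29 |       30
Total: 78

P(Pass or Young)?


P(Pass∨Young) = P(Pass) + P(Young) - P(Pass∧Young)
= (19 + 39 - 10)/78 = 48/78 = 8/13

P = 8/13 ≈ 61.54%


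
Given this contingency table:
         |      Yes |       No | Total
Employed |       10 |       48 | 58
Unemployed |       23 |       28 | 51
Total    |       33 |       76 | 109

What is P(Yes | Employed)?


P(Yes | Employed) = 10/(10+48) = 10/58 = 5/29

P(Yes|Employed) = 5/29 ≈ 17.24%


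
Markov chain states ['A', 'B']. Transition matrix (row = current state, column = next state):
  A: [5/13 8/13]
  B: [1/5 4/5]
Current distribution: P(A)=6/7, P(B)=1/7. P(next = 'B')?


P(next=B) = Σᵢ P(now=i)×P(i→B)
= 6/7×8/13 + 1/7×4/5
= 48/91 + 4/35 = 292/455

P = 292/455 ≈ 0.6418


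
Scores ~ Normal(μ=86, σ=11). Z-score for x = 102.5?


z = (x - μ)/σ = (102.5 - 86)/11 = 1.5

z = 1.5


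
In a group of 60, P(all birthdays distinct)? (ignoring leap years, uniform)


P(all different) = Π(365-i)/365 for i=0..59
= (365/365)×(364/365)×...×(306/365)
= 0.005877

P ≈ 0.0059 ≈ 0.59%


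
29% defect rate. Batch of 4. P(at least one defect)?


P(all good) = (71/100)^4 = 25411681/100000000
P(≥1 defect) = 74588319/100000000

P = 74588319/100000000 ≈ 74.59%


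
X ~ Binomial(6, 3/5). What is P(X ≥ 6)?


P(X ≥ 6) = Σ P(X=i) for i=6..6
P(X=6) = 729/15625
Sum = 729/15625

P(X ≥ 6) = 729/15625 ≈ 4.67%


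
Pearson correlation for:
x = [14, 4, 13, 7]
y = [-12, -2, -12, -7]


n=4, Σx=38, Σy=-33, Σxy=-381, Σx²=430, Σy²=341
r = (4×(-381) - 38×(-33))/√((4×430 - 38²)(4×341 - (-33)²))
= -270/√(276×275) = -270/√75900 ≈ -270/275.4995 ≈ -0.9800

r ≈ -0.9800


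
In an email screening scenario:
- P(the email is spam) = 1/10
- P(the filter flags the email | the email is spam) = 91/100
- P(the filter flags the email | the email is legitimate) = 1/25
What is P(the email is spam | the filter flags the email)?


Using Bayes' theorem:
P(A|B) = P(B|A)·P(A) / P(B)

P(the filter flags the email) = 91/100 × 1/10 + 1/25 × 9/10
= 91/1000 + 9/250 = 127/1000

P(the email is spam|the filter flags the email) = (91/1000) / (127/1000) = 91/127

P(the email is spam|the filter flags the email) = 91/127 ≈ 71.65%


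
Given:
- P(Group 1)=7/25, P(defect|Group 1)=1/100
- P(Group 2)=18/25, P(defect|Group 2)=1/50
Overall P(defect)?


P(B) = Σ P(B|Aᵢ)×P(Aᵢ)
  1/100×7/25 = 7/2500
  1/50×18/25 = 9/625
Sum = 43/2500

P(defect) = 43/2500 ≈ 1.72%


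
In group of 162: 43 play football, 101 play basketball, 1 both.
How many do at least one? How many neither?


|A∪B| = 43+101-1 = 143
Neither = 162-143 = 19

At least one: 143; Neither: 19


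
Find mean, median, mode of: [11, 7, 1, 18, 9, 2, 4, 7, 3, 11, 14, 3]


Sorted: [1, 2, 3, 3, 4, 7, 7, 9, 11, 11, 14, 18]
Mean = 90/12 = 15/2
Median = 7
Freq: {11: 2, 7: 2, 1: 1, 18: 1, 9: 1, 2: 1, 4: 1, 3: 2, 14: 1}
Mode: [3, 7, 11]

Mean=15/2, Median=7, Mode=[3, 7, 11]


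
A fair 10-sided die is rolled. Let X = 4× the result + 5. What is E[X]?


E[die] = (1+10)/2 = 11/2
E[X] = 4×11/2 + 5 = 27

E[X] = 27


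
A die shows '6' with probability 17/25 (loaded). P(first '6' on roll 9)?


Geometric: P(X=9) = (1-p)^(k-1)×p = (8/25)^8×17/25 = 285212672/3814697265625

P(X=9) = 285212672/3814697265625 ≈ 0.01%


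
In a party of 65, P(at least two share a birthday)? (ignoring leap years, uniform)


P(all different) = Π(365-i)/365 for i=0..64
= 0.002317
P(match) = 1 - 0.002317 = 0.997683

P ≈ 0.9977 ≈ 99.77%


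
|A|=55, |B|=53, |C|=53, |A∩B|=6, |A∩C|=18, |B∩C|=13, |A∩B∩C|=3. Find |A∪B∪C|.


|A∪B∪C| = 55+53+53-6-18-13+3 = 127

|A∪B∪C| = 127


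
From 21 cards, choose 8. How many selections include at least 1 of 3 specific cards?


Complement: C(21,8) - C(18,8) = 203490 - 43758 = 159732

159732


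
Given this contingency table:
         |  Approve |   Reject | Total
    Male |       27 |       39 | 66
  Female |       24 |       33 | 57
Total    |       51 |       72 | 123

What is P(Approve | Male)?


P(Approve | Male) = 27/(27+39) = 27/66 = 9/22

P(Approve|Male) = 9/22 ≈ 40.91%


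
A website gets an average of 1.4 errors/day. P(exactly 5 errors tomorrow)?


Poisson(λ=1.4): P(X=5) = e^(-λ)×λ^k/k!
= e^(-1.4) × 1.4^5 / 5!
≈ 0.2465969639 × 5.37824 / 120 ≈ 0.011052

P(X=5) ≈ 0.011052 ≈ 1.11%


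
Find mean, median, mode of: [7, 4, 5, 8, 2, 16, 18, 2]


Sorted: [2, 2, 4, 5, 7, 8, 16, 18]
Mean = 62/8 = 31/4
Median = 6
Freq: {7: 1, 4: 1, 5: 1, 8: 1, 2: 2, 16: 1, 18: 1}
Mode: [2]

Mean=31/4, Median=6, Mode=2


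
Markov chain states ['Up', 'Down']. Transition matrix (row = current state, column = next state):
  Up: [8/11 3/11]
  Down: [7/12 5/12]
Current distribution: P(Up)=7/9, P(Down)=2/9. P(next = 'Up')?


P(next=Up) = Σᵢ P(now=i)×P(i→Up)
= 7/9×8/11 + 2/9×7/12
= 56/99 + 7/54 = 413/594

P = 413/594 ≈ 0.6953


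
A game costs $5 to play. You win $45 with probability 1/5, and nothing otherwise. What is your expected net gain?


E[gain] = (45-5)×1/5 + (-5)×4/5
= 8 - 4 = 4

Expected net gain = $4 ≈ $4.00


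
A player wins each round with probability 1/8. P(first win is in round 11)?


Geometric: P(X=11) = (1-p)^(k-1)×p = (7/8)^10×1/8 = 282475249/8589934592

P(X=11) = 282475249/8589934592 ≈ 3.29%


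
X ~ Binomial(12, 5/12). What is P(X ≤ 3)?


P(X ≤ 3) = Σ P(X=i) for i=0..3
P(X=0) = 13841287201/8916100448256
P(X=1) = 9886633715/743008370688
P(X=2) = 77680693475/1486016741376
P(X=3) = 277431048125/2229025112064
Sum = 569429748377/2972033482752

P(X ≤ 3) = 569429748377/2972033482752 ≈ 19.16%


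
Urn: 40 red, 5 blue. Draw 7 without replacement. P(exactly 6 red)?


Hypergeometric: C(40,6)×C(5,1)/C(45,7)
= 3838380×5/45379620 = 24605/58179

P(X=6) = 24605/58179 ≈ 42.29%


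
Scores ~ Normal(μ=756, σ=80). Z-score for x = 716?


z = (x - μ)/σ = (716 - 756)/80 = -0.5

z = -0.5


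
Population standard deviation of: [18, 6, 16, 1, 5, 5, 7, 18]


Mean = 76/8 = 19/2
  (18-19/2)²=289/4
  (6-19/2)²=49/4
  (16-19/2)²=169/4
  (1-19/2)²=289/4
  (5-19/2)²=81/4
  (5-19/2)²=81/4
  (7-19/2)²=25/4
  (18-19/2)²=289/4
Σ(x-μ)² = 318
σ² = 318/8 = 159/4

σ = √(159/4) ≈ 6.3048


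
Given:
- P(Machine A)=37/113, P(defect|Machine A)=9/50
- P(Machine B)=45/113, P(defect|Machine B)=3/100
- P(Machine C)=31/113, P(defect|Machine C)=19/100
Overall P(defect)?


P(B) = Σ P(B|Aᵢ)×P(Aᵢ)
  9/50×37/113 = 333/5650
  3/100×45/113 = 27/2260
  19/100×31/113 = 589/11300
Sum = 139/1130

P(defect) = 139/1130 ≈ 12.30%


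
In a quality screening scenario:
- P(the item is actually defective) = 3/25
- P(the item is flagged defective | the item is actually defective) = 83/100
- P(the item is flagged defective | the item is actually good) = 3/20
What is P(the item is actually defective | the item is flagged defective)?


Using Bayes' theorem:
P(A|B) = P(B|A)·P(A) / P(B)

P(the item is flagged defective) = 83/100 × 3/25 + 3/20 × 22/25
= 249/2500 + 33/250 = 579/2500

P(the item is actually defective|the item is flagged defective) = (249/2500) / (579/2500) = 83/193

P(the item is actually defective|the item is flagged defective) = 83/193 ≈ 43.01%


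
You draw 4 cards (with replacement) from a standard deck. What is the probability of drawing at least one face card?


P(not a face card) = 40/52 = 10/13
P(none in 4 draws) = (10/13)^4 = 10000/28561
P(≥1 face card) = 1 - 10000/28561 = 18561/28561

P = 18561/28561 ≈ 64.99%


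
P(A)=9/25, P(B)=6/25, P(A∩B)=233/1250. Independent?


P(A)×P(B) = 54/625
P(A∩B) = 233/1250
Not equal → NOT independent

No, not independent


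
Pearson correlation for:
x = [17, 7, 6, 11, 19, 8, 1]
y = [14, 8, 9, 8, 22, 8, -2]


n=7, Σx=69, Σy=67, Σxy=916, Σx²=921, Σy²=957
r = (7×916 - 69×67)/√((7×921 - 69²)(7×957 - 67²))
= 1789/√(1686×2210) = 1789/√3726060 ≈ 1789/1930.3005 ≈ 0.9268

r ≈ 0.9268


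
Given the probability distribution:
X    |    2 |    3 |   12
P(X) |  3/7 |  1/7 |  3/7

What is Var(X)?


E[X] = 45/7
E[X²] = 453/7
Var(X) = E[X²] - (E[X])² = 453/7 - 2025/49 = 1146/49

Var(X) = 1146/49 ≈ 23.3878


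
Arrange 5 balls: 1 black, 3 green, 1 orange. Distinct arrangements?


5!/(1!×3!×1!) = 20

20


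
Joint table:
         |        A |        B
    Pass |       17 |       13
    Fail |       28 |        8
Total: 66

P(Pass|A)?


P(Pass|A) = 17/(17+28) = 17/45

P = 17/45 ≈ 37.78%


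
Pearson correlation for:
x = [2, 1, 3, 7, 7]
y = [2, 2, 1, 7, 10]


n=5, Σx=20, Σy=22, Σxy=128, Σx²=112, Σy²=158
r = (5×128 - 20×22)/√((5×112 - 20²)(5×158 - 22²))
= 200/√(160×306) = 200/√48960 ≈ 200/221.2691 ≈ 0.9039

r ≈ 0.9039


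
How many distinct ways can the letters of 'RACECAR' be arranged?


Letters: 7, freq: {'R': 2, 'A': 2, 'C': 2, 'E': 1}
7!/(2!×2!×2!×1!) = 5040/8 = 630

630


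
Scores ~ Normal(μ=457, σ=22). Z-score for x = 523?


z = (x - μ)/σ = (523 - 457)/22 = 3.0

z = 3.0


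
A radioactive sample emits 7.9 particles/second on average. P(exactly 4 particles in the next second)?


Poisson(λ=7.9): P(X=4) = e^(-λ)×λ^k/k!
= e^(-7.9) × 7.9^4 / 4!
≈ 0.0003707435405 × 3895.0081 / 24 ≈ 0.060169

P(X=4) ≈ 0.060169 ≈ 6.02%


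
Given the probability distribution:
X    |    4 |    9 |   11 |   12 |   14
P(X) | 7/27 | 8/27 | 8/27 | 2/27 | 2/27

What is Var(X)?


E[X] = 80/9
E[X²] = 2408/27
Var(X) = E[X²] - (E[X])² = 2408/27 - 6400/81 = 824/81

Var(X) = 824/81 ≈ 10.1728


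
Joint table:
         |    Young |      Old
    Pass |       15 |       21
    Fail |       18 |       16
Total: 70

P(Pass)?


P(Pass) = (15+21)/70 = 36/70 = 18/35

P(Pass) = 18/35 ≈ 51.43%


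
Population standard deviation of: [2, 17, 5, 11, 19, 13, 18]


Mean = 85/7
  (2-85/7)²=5041/49
  (17-85/7)²=1156/49
  (5-85/7)²=2500/49
  (11-85/7)²=64/49
  (19-85/7)²=2304/49
  (13-85/7)²=36/49
  (18-85/7)²=1681/49
Σ(x-μ)² = 1826/7
σ² = (1826/7)/7 = 1826/49

σ = √(1826/49) ≈ 6.1045


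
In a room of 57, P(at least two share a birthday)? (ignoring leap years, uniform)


P(all different) = Π(365-i)/365 for i=0..56
= 0.009878
P(match) = 1 - 0.009878 = 0.990122

P ≈ 0.9901 ≈ 99.01%


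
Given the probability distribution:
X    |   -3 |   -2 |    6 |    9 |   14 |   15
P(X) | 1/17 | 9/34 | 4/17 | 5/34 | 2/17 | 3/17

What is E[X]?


E[X] = Σ x·P(X=x)
= (-3)×(1/17) + (-2)×(9/34) + (6)×(4/17) + (9)×(5/34) + (14)×(2/17) + (15)×(3/17)
= 215/34

E[X] = 215/34


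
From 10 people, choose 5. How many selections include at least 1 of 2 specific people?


Complement: C(10,5) - C(8,5) = 252 - 56 = 196

196


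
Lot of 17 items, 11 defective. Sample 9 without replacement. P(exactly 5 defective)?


Hypergeometric: C(11,5)×C(6,4)/C(17,9)
= 462×15/24310 = 63/221

P(X=5) = 63/221 ≈ 28.51%


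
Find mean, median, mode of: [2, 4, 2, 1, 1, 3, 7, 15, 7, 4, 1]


Sorted: [1, 1, 1, 2, 2, 3, 4, 4, 7, 7, 15]
Mean = 47/11
Median = 3
Freq: {2: 2, 4: 2, 1: 3, 3: 1, 7: 2, 15: 1}
Mode: [1]

Mean=47/11, Median=3, Mode=1


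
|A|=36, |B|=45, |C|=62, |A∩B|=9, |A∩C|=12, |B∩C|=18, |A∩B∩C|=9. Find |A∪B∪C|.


|A∪B∪C| = 36+45+62-9-12-18+9 = 113

|A∪B∪C| = 113


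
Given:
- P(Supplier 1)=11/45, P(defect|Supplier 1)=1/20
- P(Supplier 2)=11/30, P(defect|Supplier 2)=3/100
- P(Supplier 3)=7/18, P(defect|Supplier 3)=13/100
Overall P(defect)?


P(B) = Σ P(B|Aᵢ)×P(Aᵢ)
  1/20×11/45 = 11/900
  3/100×11/30 = 11/1000
  13/100×7/18 = 91/1800
Sum = 83/1125

P(defect) = 83/1125 ≈ 7.38%


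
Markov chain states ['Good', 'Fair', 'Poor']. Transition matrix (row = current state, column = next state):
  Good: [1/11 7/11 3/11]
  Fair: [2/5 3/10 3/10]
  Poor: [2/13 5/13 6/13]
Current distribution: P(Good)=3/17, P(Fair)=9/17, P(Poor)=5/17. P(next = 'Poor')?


P(next=Poor) = Σᵢ P(now=i)×P(i→Poor)
= 3/17×3/11 + 9/17×3/10 + 5/17×6/13
= 9/187 + 27/170 + 30/221 = 8331/24310

P = 8331/24310 ≈ 0.3427


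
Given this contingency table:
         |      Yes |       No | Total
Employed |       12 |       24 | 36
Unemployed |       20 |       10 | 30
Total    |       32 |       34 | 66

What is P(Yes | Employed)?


P(Yes | Employed) = 12/(12+24) = 12/36 = 1/3

P(Yes|Employed) = 1/3 ≈ 33.33%


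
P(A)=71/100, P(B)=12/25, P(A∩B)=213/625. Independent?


P(A)×P(B) = 213/625
P(A∩B) = 213/625
Equal ✓ → Independent

Yes, independent


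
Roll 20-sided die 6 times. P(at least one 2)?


P(no 2)^6 = (19/20)^6 = 47045881/64000000
P(≥1) = 1 - 47045881/64000000 = 16954119/64000000

P = 16954119/64000000 ≈ 26.49%


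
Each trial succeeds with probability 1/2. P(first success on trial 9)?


Geometric: P(X=9) = (1-p)^(k-1)×p = (1/2)^8×1/2 = 1/512

P(X=9) = 1/512 ≈ 0.20%


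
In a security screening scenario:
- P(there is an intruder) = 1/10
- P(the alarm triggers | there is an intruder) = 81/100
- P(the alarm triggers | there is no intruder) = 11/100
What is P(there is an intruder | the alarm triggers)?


Using Bayes' theorem:
P(A|B) = P(B|A)·P(A) / P(B)

P(the alarm triggers) = 81/100 × 1/10 + 11/100 × 9/10
= 81/1000 + 99/1000 = 9/50

P(there is an intruder|the alarm triggers) = (81/1000) / (9/50) = 9/20

P(there is an intruder|the alarm triggers) = 9/20 ≈ 45.00%


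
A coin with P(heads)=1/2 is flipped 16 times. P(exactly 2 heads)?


Binomial: P(X=2) = C(16,2)×p^2×(1-p)^14
= 120 × 1/4 × 1/16384 = 15/8192

P(X=2) = 15/8192 ≈ 0.18%


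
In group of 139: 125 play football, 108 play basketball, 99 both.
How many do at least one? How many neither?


|A∪B| = 125+108-99 = 134
Neither = 139-134 = 5

At least one: 134; Neither: 5


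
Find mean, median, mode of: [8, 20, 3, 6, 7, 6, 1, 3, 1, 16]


Sorted: [1, 1, 3, 3, 6, 6, 7, 8, 16, 20]
Mean = 71/10
Median = 6
Freq: {8: 1, 20: 1, 3: 2, 6: 2, 7: 1, 1: 2, 16: 1}
Mode: [1, 3, 6]

Mean=71/10, Median=6, Mode=[1, 3, 6]


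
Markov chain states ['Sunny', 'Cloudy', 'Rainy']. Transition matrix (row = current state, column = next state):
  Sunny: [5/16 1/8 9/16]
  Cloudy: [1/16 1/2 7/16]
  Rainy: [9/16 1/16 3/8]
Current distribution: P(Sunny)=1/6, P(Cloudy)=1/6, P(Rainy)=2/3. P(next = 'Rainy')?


P(next=Rainy) = Σᵢ P(now=i)×P(i→Rainy)
= 1/6×9/16 + 1/6×7/16 + 2/3×3/8
= 3/32 + 7/96 + 1/4 = 5/12

P = 5/12 ≈ 0.4167


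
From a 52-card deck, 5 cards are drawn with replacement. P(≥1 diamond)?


P(not a diamond) = 39/52 = 3/4
P(none in 5 draws) = (3/4)^5 = 243/1024
P(≥1 diamond) = 1 - 243/1024 = 781/1024

P = 781/1024 ≈ 76.27%


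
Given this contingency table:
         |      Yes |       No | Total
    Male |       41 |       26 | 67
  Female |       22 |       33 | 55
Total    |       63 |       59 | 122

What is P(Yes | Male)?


P(Yes | Male) = 41/(41+26) = 41/67

P(Yes|Male) = 41/67 ≈ 61.19%


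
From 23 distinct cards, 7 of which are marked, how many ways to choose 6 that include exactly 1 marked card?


Choose 1 of the 7 marked cards and 5 of the other 16 cards:
C(7,1)×C(16,5) = 7×4368 = 30576

30576


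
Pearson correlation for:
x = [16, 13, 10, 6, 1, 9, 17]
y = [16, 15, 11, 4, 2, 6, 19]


n=7, Σx=72, Σy=73, Σxy=964, Σx²=932, Σy²=1019
r = (7×964 - 72×73)/√((7×932 - 72²)(7×1019 - 73²))
= 1492/√(1340×1804) = 1492/√2417360 ≈ 1492/1554.7862 ≈ 0.9596

r ≈ 0.9596


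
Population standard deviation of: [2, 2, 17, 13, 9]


Mean = 43/5
  (2-43/5)²=1089/25
  (2-43/5)²=1089/25
  (17-43/5)²=1764/25
  (13-43/5)²=484/25
  (9-43/5)²=4/25
Σ(x-μ)² = 886/5
σ² = (886/5)/5 = 886/25

σ = √(886/25) ≈ 5.9532


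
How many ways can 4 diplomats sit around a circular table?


Circular arrangements of 4 distinct objects: fix one position to break rotational symmetry.
(n-1)! = 3! = 6

6


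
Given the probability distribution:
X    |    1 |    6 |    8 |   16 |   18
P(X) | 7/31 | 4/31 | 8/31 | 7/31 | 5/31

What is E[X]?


E[X] = Σ x·P(X=x)
= (1)×(7/31) + (6)×(4/31) + (8)×(8/31) + (16)×(7/31) + (18)×(5/31)
= 297/31

E[X] = 297/31


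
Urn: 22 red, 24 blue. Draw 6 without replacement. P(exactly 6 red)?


Hypergeometric: C(22,6)×C(24,0)/C(46,6)
= 74613×1/9366819 = 323/40549

P(X=6) = 323/40549 ≈ 0.80%


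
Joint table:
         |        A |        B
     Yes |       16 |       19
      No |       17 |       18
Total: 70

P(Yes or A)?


P(Yes∨A) = P(Yes) + P(A) - P(Yes∧A)
= (35 + 33 - 16)/70 = 52/70 = 26/35

P = 26/35 ≈ 74.29%


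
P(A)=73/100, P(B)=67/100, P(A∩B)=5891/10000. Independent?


P(A)×P(B) = 4891/10000
P(A∩B) = 5891/10000
Not equal → NOT independent

No, not independent


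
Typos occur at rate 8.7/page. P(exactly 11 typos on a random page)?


Poisson(λ=8.7): P(X=11) = e^(-λ)×λ^k/k!
= e^(-8.7) × 8.7^11 / 11!
≈ 0.000166585811 × 21612837034.7 / 39916800 ≈ 0.090197

P(X=11) ≈ 0.090197 ≈ 9.02%


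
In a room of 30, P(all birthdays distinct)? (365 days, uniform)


P(all different) = Π(365-i)/365 for i=0..29
= (365/365)×(364/365)×...×(336/365)
= 0.293684

P ≈ 0.2937 ≈ 29.37%


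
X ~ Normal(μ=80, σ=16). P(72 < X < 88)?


z₁=(72-80)/16=-0.5, z₂=(88-80)/16=0.5
P = Φ(0.5) - Φ(-0.5) = 0.691462 - 0.308538 = 0.382924 ≈ 0.3829

P(72 < X < 88) ≈ 0.3829


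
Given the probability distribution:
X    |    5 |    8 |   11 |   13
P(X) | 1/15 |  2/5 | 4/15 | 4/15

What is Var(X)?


E[X] = 149/15
E[X²] = 523/5
Var(X) = E[X²] - (E[X])² = 523/5 - 22201/225 = 1334/225

Var(X) = 1334/225 ≈ 5.9289
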